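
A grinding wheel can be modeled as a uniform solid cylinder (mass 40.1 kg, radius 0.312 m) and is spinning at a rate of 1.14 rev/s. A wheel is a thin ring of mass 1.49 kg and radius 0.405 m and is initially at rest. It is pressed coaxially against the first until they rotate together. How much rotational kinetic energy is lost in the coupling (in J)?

ΔKE lost ≈ 5.57 J

No external torque acts about the common axis, so total angular momentum is conserved.
Moments of inertia: I_A = ½(40.1)(0.312)² = 1.952 kg·m²; I_B = (1.49)(0.405)² = 0.2444 kg·m².
Taking A's sense as positive: L = (1.952)(1.14) = 2.225 kg·m²·rev/s.
Combined I = 1.952 + 0.2444 = 2.196 kg·m².
ω_f = L / I = 2.225 / 2.196 = 1.013 rev/s.
KE_i = ½ΣIω² = 50.07 J; KE_f = ½(2.196)(6.366)² = 44.50 J.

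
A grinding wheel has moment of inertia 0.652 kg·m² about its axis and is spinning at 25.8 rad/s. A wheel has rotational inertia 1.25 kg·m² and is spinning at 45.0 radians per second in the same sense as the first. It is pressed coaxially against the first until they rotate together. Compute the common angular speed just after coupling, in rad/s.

|ω_f| ≈ 38.4 rad/s

No external torque acts about the common axis, so total angular momentum is conserved.
Taking A's sense as positive: L = (0.6520)(25.8) + (1.250)(45.0) = 73.07 kg·m²·rad/s.
Combined I = 0.6520 + 1.250 = 1.902 kg·m².
ω_f = L / I = 73.07 / 1.902 = 38.42 rad/s.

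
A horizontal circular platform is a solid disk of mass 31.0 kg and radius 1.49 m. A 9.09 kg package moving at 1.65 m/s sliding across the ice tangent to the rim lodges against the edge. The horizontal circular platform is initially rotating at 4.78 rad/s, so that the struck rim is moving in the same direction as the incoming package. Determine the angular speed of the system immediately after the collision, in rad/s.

|ω_f| ≈ 3.42 rad/s

The axle reaction passes through the central axle and exerts no torque about it; angular momentum about the central axle is conserved through the impact.
I_p = ½(31.0)(1.49)² = 34.41 kg·m². Taking the sense of the package's angular momentum as positive, L_{package} = m v R = (9.09)(1.65)(1.49) = 22.35 kg·m²/s.
L_i = +I_p ω_p + m v R = +(34.41)(4.78) + 22.35 = 186.8 kg·m²/s.
After sticking, I_f = I_p + m R² = 34.41 + (9.09)(1.49)² = 54.59 kg·m².
ω_f = L_i / I_f = 186.8 / 54.59 = 3.422 rad/s.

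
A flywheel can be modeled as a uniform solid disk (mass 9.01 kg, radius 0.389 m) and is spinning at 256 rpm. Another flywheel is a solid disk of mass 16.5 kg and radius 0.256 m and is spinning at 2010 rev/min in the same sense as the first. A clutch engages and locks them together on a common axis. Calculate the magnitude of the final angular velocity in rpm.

|ω_f| ≈ 1030 rpm

No external torque acts about the common axis, so total angular momentum is conserved.
Moments of inertia: I_A = ½(9.01)(0.389)² = 0.6817 kg·m²; I_B = ½(16.5)(0.256)² = 0.5407 kg·m².
Taking A's sense as positive: L = (0.6817)(256) + (0.5407)(2010) = 1261 kg·m²·rpm.
Combined I = 0.6817 + 0.5407 = 1.222 kg·m².
ω_f = L / I = 1261 / 1.222 = 1032 rpm.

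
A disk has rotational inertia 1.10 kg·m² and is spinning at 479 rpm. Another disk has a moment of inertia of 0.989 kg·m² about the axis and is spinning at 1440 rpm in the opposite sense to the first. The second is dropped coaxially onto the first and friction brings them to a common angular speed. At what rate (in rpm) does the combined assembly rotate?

No external torque acts about the common axis, so total angular momentum is conserved.
Taking A's sense as positive: L = (1.100)(479) − (0.9890)(1440) = -897.3 kg·m²·rpm.
Combined I = 1.100 + 0.9890 = 2.089 kg·m².
ω_f = L / I = -897.3 / 2.089 = -429.5 rpm.

|ω_f| ≈ 430 rpm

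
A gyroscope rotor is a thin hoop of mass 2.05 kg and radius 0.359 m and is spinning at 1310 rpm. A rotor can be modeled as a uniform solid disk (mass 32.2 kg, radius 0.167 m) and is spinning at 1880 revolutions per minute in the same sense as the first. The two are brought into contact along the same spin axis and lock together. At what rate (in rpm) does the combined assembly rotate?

|ω_f| ≈ 1670 rpm

No external torque acts about the common axis, so total angular momentum is conserved.
Moments of inertia: I_A = (2.05)(0.359)² = 0.2642 kg·m²; I_B = ½(32.2)(0.167)² = 0.4490 kg·m².
Taking A's sense as positive: L = (0.2642)(1310) + (0.4490)(1880) = 1190 kg·m²·rpm.
Combined I = 0.2642 + 0.4490 = 0.7132 kg·m².
ω_f = L / I = 1190 / 0.7132 = 1669 rpm.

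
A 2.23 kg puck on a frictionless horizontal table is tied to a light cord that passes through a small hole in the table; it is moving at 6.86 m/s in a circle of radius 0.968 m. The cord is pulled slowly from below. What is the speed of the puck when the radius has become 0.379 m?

v₂ ≈ 17.5 m/s

The only horizontal force on the mass is along the cord (radial), so it exerts no torque about the hole and angular momentum m v r is conserved.
v₂ = v₁ r₁ / r₂ = (6.86)(0.968) / (0.379) = 17.52 m/s.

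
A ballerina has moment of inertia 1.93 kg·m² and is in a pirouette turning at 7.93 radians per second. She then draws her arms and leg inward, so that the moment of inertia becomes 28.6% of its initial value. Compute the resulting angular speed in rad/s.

ω₂ ≈ 27.7 rad/s

No external torque acts about the spin axis, so angular momentum is conserved.
I₂ = 0.286 × 1.93 = 0.5520 kg·m².
ω₂ = I₁ω₁ / I₂ = (1.930)(7.93 rad/s) / (0.5520) = 27.73 rad/s.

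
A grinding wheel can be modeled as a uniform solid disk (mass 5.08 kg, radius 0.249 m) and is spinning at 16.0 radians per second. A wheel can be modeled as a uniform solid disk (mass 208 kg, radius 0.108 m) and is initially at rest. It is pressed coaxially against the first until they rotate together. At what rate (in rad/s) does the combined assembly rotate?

No external torque acts about the common axis, so total angular momentum is conserved.
Moments of inertia: I_A = ½(5.08)(0.249)² = 0.1575 kg·m²; I_B = ½(208)(0.108)² = 1.213 kg·m².
Taking A's sense as positive: L = (0.1575)(16.0) = 2.520 kg·m²·rad/s.
Combined I = 0.1575 + 1.213 = 1.371 kg·m².
ω_f = L / I = 2.520 / 1.371 = 1.838 rad/s.

|ω_f| ≈ 1.84 rad/s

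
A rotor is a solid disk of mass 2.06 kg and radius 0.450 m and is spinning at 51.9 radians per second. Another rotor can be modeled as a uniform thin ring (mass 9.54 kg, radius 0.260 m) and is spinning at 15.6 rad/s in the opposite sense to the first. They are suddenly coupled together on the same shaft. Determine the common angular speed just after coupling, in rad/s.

|ω_f| ≈ 0.896 rad/s

No external torque acts about the common axis, so total angular momentum is conserved.
Moments of inertia: I_A = ½(2.06)(0.450)² = 0.2086 kg·m²; I_B = (9.54)(0.260)² = 0.6449 kg·m².
Taking A's sense as positive: L = (0.2086)(51.9) − (0.6449)(15.6) = 0.7645 kg·m²·rad/s.
Combined I = 0.2086 + 0.6449 = 0.8535 kg·m².
ω_f = L / I = 0.7645 / 0.8535 = 0.8958 rad/s.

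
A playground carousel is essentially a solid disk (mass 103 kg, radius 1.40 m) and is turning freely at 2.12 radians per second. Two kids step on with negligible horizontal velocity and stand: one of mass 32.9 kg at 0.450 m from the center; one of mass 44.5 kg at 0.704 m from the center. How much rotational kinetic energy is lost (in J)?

No external torque acts about the center; L_before = L_after.
I_p = ½(103)(1.40)² = 100.9 kg·m².
Added inertia Σmr² = (32.9)(0.450)² + (44.5)(0.704)² = 28.72 kg·m²; I_f = 100.9 + 28.72 = 129.7 kg·m².
ω_f = I_p ω_i / I_f = (100.9)(2.12) / 129.7 = 1.650 rad/s.
KE_i = ½(100.9)(2.120 rad/s)² = 226.8 J; KE_f = ½(129.7)(1.650)² = 176.6 J.

energy lost ≈ 50.2 J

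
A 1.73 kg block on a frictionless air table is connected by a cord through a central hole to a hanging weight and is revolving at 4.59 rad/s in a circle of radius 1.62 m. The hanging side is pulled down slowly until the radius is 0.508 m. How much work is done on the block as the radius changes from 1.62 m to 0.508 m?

W ≈ 439 J

The constraining force is radial, so m r² ω about the center is conserved.
ω₂ = ω₁ (r₁/r₂)² = (4.59)(1.62/0.508)² = 46.68 rad/s.
W = ΔKE = ½m(v₂² − v₁²) = 438.6 J.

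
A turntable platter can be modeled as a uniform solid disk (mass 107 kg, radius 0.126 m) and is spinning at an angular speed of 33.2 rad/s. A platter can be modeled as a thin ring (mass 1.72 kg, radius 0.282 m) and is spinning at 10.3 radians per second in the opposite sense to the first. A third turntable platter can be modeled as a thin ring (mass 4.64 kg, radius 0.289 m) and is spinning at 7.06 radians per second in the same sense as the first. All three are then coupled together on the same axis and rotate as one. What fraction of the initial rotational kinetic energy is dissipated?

fraction ≈ 0.346

The coupling torques are internal; angular momentum about the shared axis is conserved.
Moments of inertia: I_A = ½(107)(0.126)² = 0.8494 kg·m²; I_B = (1.72)(0.282)² = 0.1368 kg·m²; I_C = (4.64)(0.289)² = 0.3875 kg·m².
Taking A's sense as positive: L = (0.8494)(33.2) − (0.1368)(10.3) + (0.3875)(7.06) = 29.53 kg·m²·rad/s.
Combined I = 0.8494 + 0.1368 + 0.3875 = 1.374 kg·m².
ω_f = L / I = 29.53 / 1.374 = 21.49 rad/s.
KE_i = ½ΣIω² = 485.0 J; KE_f = ½(1.374)(21.49)² = 317.3 J.
Fraction dissipated = (KE_i − KE_f)/KE_i = 0.3458.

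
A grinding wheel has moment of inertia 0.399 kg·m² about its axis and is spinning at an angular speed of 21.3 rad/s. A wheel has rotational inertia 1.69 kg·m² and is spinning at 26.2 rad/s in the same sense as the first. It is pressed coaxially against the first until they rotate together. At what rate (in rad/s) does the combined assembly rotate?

No external torque acts about the common axis, so total angular momentum is conserved.
Taking A's sense as positive: L = (0.3990)(21.3) + (1.690)(26.2) = 52.78 kg·m²·rad/s.
Combined I = 0.3990 + 1.690 = 2.089 kg·m².
ω_f = L / I = 52.78 / 2.089 = 25.26 rad/s.

|ω_f| ≈ 25.3 rad/s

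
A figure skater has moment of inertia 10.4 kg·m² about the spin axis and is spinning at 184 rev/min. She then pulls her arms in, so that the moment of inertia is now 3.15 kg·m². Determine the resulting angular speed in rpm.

ω₂ ≈ 607 rpm

No external torque acts about the spin axis, so angular momentum is conserved.
ω₂ = I₁ω₁ / I₂ = (10.40)(184 rpm) / (3.150) = 607.5 rpm.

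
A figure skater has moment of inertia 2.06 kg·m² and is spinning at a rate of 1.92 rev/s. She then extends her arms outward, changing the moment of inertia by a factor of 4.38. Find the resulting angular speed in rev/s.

No external torque acts about the spin axis, so angular momentum is conserved.
I₂ = 4.38 × 2.06 = 9.023 kg·m².
ω₂ = I₁ω₁ / I₂ = (2.060)(1.92 rev/s) / (9.023) = 0.4384 rev/s.

ω₂ ≈ 0.438 rev/s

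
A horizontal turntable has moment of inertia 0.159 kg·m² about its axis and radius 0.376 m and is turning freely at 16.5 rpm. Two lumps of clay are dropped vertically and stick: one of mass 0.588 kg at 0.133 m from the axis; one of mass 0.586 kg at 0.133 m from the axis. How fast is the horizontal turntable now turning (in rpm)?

The added mass arrives with no angular momentum about the axis, and any external torque about the axis is negligible, so the system's angular momentum is conserved.
Added inertia Σmr² = (0.588)(0.133)² + (0.586)(0.133)² = 0.02077 kg·m²; I_f = 0.1590 + 0.02077 = 0.1798 kg·m².
ω_f = I_p ω_i / I_f = (0.1590)(16.5) / 0.1798 = 14.59 rpm.

ω_f ≈ 14.6 rpm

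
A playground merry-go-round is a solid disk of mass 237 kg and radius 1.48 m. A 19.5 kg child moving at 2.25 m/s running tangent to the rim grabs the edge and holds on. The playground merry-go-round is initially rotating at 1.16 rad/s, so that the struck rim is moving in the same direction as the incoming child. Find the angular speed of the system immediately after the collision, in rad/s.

|ω_f| ≈ 1.21 rad/s

The axle reaction passes through the axle and exerts no torque about it; angular momentum about the axle is conserved through the impact.
I_p = ½(237)(1.48)² = 259.6 kg·m². Taking the sense of the child's angular momentum as positive, L_{child} = m v R = (19.5)(2.25)(1.48) = 64.94 kg·m²/s.
L_i = +I_p ω_p + m v R = +(259.6)(1.16) + 64.94 = 366.0 kg·m²/s.
After sticking, I_f = I_p + m R² = 259.6 + (19.5)(1.48)² = 302.3 kg·m².
ω_f = L_i / I_f = 366.0 / 302.3 = 1.211 rad/s.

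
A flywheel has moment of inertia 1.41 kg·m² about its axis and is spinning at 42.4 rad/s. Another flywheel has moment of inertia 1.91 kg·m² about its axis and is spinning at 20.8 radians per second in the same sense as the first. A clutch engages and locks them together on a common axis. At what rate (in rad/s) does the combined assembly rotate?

|ω_f| ≈ 30.0 rad/s

No external torque acts about the common axis, so total angular momentum is conserved.
Taking A's sense as positive: L = (1.410)(42.4) + (1.910)(20.8) = 99.51 kg·m²·rad/s.
Combined I = 1.410 + 1.910 = 3.320 kg·m².
ω_f = L / I = 99.51 / 3.320 = 29.97 rad/s.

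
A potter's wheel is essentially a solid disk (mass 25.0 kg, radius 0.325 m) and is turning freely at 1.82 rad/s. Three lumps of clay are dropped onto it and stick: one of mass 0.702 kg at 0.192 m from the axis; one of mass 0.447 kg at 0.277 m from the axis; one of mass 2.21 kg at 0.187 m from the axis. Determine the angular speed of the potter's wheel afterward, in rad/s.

ω_f ≈ 1.65 rad/s

The added mass arrives with no angular momentum about the axis, and any external torque about the axis is negligible, so the system's angular momentum is conserved.
I_p = ½(25.0)(0.325)² = 1.320 kg·m².
Added inertia Σmr² = (0.702)(0.192)² + (0.447)(0.277)² + (2.21)(0.187)² = 0.1375 kg·m²; I_f = 1.320 + 0.1375 = 1.458 kg·m².
ω_f = I_p ω_i / I_f = (1.320)(1.82) / 1.458 = 1.648 rad/s.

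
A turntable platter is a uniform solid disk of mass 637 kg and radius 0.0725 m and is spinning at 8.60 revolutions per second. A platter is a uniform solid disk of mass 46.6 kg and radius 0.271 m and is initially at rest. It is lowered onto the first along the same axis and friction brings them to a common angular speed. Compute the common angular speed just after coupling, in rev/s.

|ω_f| ≈ 4.25 rev/s

No external torque acts about the common axis, so total angular momentum is conserved.
Moments of inertia: I_A = ½(637)(0.0725)² = 1.674 kg·m²; I_B = ½(46.6)(0.271)² = 1.711 kg·m².
Taking A's sense as positive: L = (1.674)(8.60) = 14.40 kg·m²·rev/s.
Combined I = 1.674 + 1.711 = 3.385 kg·m².
ω_f = L / I = 14.40 / 3.385 = 4.253 rev/s.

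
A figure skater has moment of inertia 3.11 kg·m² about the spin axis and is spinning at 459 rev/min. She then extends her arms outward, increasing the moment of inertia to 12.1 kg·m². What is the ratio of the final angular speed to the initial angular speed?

Angular momentum about the spin axis is conserved since the torque about it is zero.
ω₂/ω₁ = I₁/I₂ = 3.110 / 12.10 = 0.2570.

ω₂/ω₁ ≈ 0.257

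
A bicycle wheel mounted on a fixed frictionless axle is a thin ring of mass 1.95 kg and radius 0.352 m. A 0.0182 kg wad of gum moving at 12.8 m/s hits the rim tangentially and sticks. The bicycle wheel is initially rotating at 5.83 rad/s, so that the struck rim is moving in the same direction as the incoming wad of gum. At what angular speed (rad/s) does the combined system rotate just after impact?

|ω_f| ≈ 6.11 rad/s

The axle reaction passes through the axle and exerts no torque about it; angular momentum about the axle is conserved through the impact.
I_p = (1.95)(0.352)² = 0.2416 kg·m². Taking the sense of the wad of gum's angular momentum as positive, L_{wad} = m v R = (0.0182)(12.8)(0.352) = 0.08200 kg·m²/s.
L_i = +I_p ω_p + m v R = +(0.2416)(5.83) + 0.08200 = 1.491 kg·m²/s.
After sticking, I_f = I_p + m R² = 0.2416 + (0.0182)(0.352)² = 0.2439 kg·m².
ω_f = L_i / I_f = 1.491 / 0.2439 = 6.112 rad/s.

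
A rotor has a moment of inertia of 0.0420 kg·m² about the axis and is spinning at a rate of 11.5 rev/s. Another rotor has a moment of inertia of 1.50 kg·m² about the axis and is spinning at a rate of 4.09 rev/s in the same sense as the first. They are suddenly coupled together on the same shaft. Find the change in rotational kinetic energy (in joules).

The coupling torques are internal; angular momentum about the shared axis is conserved.
Taking A's sense as positive: L = (0.04200)(11.5) + (1.500)(4.09) = 6.618 kg·m²·rev/s.
Combined I = 0.04200 + 1.500 = 1.542 kg·m².
ω_f = L / I = 6.618 / 1.542 = 4.292 rev/s.
KE_i = ½ΣIω² = 604.9 J; KE_f = ½(1.542)(26.97)² = 560.7 J.

ΔKE ≈ -44.3 J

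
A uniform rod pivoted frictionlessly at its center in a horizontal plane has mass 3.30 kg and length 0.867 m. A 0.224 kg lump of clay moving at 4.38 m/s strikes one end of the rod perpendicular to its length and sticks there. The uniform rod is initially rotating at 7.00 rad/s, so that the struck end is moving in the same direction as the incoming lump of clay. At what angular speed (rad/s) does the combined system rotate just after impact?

About the pivot the impulsive forces during the collision are internal, so angular momentum about that axis is conserved.
I_p = (1/12)(3.30)(0.867)² = 0.2067 kg·m². Taking the sense of the lump of clay's angular momentum as positive, L_{lump} = m v R = (0.224)(4.38)(0.867/2) = 0.4253 kg·m²/s.
L_i = +I_p ω_p + m v R = +(0.2067)(7.00) + 0.4253 = 1.872 kg·m²/s.
After sticking, I_f = I_p + m R² = 0.2067 + (0.224)(0.867/2)² = 0.2488 kg·m².
ω_f = L_i / I_f = 1.872 / 0.2488 = 7.525 rad/s.

|ω_f| ≈ 7.53 rad/s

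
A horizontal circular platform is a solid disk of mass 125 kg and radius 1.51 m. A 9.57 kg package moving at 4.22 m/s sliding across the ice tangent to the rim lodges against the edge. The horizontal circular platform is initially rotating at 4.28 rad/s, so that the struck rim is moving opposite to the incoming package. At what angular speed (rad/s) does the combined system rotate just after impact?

The axle reaction passes through the central axle and exerts no torque about it; angular momentum about the central axle is conserved through the impact.
I_p = ½(125)(1.51)² = 142.5 kg·m². Taking the sense of the package's angular momentum as positive, L_{package} = m v R = (9.57)(4.22)(1.51) = 60.98 kg·m²/s.
L_i = −I_p ω_p + m v R = −(142.5)(4.28) + 60.98 = -548.9 kg·m²/s.
After sticking, I_f = I_p + m R² = 142.5 + (9.57)(1.51)² = 164.3 kg·m².
ω_f = L_i / I_f = -548.9 / 164.3 = -3.341 rad/s.

|ω_f| ≈ 3.34 rad/s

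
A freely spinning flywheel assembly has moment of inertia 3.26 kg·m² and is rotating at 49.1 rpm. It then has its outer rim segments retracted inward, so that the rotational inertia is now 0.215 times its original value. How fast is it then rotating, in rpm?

ω₂ ≈ 228 rpm

No external torque acts about the spin axis, so angular momentum is conserved.
I₂ = 0.215 × 3.26 = 0.7009 kg·m².
ω₂ = I₁ω₁ / I₂ = (3.260)(49.1 rpm) / (0.7009) = 228.4 rpm.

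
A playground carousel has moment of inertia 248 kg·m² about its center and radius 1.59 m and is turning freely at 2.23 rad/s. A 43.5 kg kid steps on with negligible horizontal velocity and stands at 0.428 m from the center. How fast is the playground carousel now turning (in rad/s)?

No external torque acts about the center; L_before = L_after.
Added inertia Σmr² = (43.5)(0.428)² = 7.969 kg·m²; I_f = 248.0 + 7.969 = 256.0 kg·m².
ω_f = I_p ω_i / I_f = (248.0)(2.23) / 256.0 = 2.161 rad/s.

ω_f ≈ 2.16 rad/s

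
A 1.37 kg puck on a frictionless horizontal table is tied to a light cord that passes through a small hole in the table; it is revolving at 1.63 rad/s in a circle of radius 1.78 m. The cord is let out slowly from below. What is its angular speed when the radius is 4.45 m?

No torque about the axis ⇒ m r₁² ω₁ = m r₂² ω₂.
ω₂ = ω₁ (r₁/r₂)² = (1.63)(1.78/4.45)² = 0.2608 rad/s.

ω₂ ≈ 0.261 rad/s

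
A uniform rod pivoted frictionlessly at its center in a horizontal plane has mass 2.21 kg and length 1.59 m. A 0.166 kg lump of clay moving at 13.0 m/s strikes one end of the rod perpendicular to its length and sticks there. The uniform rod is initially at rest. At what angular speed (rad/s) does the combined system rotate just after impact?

|ω_f| ≈ 3.01 rad/s

The axle reaction passes through the pivot and exerts no torque about it; angular momentum about the pivot is conserved through the impact.
I_p = (1/12)(2.21)(1.59)² = 0.4656 kg·m². Taking the sense of the lump of clay's angular momentum as positive, L_{lump} = m v R = (0.166)(13.0)(1.59/2) = 1.716 kg·m²/s.
L_i = 0 + 1.716 = 1.716 kg·m²/s.
After sticking, I_f = I_p + m R² = 0.4656 + (0.166)(1.59/2)² = 0.5705 kg·m².
ω_f = L_i / I_f = 1.716 / 0.5705 = 3.007 rad/s.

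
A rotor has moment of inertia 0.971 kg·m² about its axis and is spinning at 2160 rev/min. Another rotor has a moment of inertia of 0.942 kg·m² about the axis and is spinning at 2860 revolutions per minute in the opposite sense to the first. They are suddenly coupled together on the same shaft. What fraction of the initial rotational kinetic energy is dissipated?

fraction ≈ 0.985

The coupling torques are internal; angular momentum about the shared axis is conserved.
Taking A's sense as positive: L = (0.9710)(2160) − (0.9420)(2860) = -596.8 kg·m²·rpm.
Combined I = 0.9710 + 0.9420 = 1.913 kg·m².
ω_f = L / I = -596.8 / 1.913 = -311.9 rpm.
KE_i = ½ΣIω² = 67090 J; KE_f = ½(1.913)(32.67)² = 1021 J.
Fraction dissipated = (KE_i − KE_f)/KE_i = 0.9848.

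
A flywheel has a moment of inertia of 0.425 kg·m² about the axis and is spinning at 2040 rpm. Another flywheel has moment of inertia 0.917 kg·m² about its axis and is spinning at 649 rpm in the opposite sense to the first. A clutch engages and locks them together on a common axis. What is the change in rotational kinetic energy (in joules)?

ΔKE ≈ -11500 J

No external torque acts about the common axis, so total angular momentum is conserved.
Taking A's sense as positive: L = (0.4250)(2040) − (0.9170)(649) = 271.9 kg·m²·rpm.
Combined I = 0.4250 + 0.9170 = 1.342 kg·m².
ω_f = L / I = 271.9 / 1.342 = 202.6 rpm.
KE_i = ½ΣIω² = 11820 J; KE_f = ½(1.342)(21.21)² = 302.0 J.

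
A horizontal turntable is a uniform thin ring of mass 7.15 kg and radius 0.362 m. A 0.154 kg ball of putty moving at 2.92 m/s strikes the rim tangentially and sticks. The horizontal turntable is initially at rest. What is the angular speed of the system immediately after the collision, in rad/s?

The axle reaction passes through the axle and exerts no torque about it; angular momentum about the axle is conserved through the impact.
I_p = (7.15)(0.362)² = 0.9370 kg·m². Taking the sense of the ball of putty's angular momentum as positive, L_{ball} = m v R = (0.154)(2.92)(0.362) = 0.1628 kg·m²/s.
L_i = 0 + 0.1628 = 0.1628 kg·m²/s.
After sticking, I_f = I_p + m R² = 0.9370 + (0.154)(0.362)² = 0.9571 kg·m².
ω_f = L_i / I_f = 0.1628 / 0.9571 = 0.1701 rad/s.

|ω_f| ≈ 0.170 rad/s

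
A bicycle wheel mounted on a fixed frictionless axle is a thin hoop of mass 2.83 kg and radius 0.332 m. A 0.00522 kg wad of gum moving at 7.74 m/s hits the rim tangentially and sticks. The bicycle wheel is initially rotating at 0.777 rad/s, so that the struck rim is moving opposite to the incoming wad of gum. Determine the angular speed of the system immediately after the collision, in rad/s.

|ω_f| ≈ 0.733 rad/s

The axle reaction passes through the axle and exerts no torque about it; angular momentum about the axle is conserved through the impact.
I_p = (2.83)(0.332)² = 0.3119 kg·m². Taking the sense of the wad of gum's angular momentum as positive, L_{wad} = m v R = (0.00522)(7.74)(0.332) = 0.01341 kg·m²/s.
L_i = −I_p ω_p + m v R = −(0.3119)(0.777) + 0.01341 = -0.2290 kg·m²/s.
After sticking, I_f = I_p + m R² = 0.3119 + (0.00522)(0.332)² = 0.3125 kg·m².
ω_f = L_i / I_f = -0.2290 / 0.3125 = -0.7326 rad/s.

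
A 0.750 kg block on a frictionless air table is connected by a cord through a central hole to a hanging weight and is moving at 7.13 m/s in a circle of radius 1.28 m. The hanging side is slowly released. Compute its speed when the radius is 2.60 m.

The only horizontal force on the mass is along the cord (radial), so it exerts no torque about the hole and angular momentum m v r is conserved.
v₂ = v₁ r₁ / r₂ = (7.13)(1.28) / (2.60) = 3.510 m/s.

v₂ ≈ 3.51 m/s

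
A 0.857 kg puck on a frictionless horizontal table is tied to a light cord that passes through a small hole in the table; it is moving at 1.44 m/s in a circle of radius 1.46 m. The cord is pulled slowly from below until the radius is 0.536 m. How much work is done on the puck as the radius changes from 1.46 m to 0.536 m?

W ≈ 5.70 J

Central (radial) force ⇒ zero torque about the center ⇒ m v r is constant.
v₂ = v₁ r₁ / r₂ = (1.44)(1.46) / (0.536) = 3.922 m/s.
W = ΔKE = ½m(v₂² − v₁²) = 5.704 J.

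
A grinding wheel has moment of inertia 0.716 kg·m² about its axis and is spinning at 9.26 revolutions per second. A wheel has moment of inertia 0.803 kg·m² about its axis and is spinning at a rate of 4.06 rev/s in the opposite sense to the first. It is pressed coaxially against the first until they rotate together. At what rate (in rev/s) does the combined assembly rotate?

No external torque acts about the common axis, so total angular momentum is conserved.
Taking A's sense as positive: L = (0.7160)(9.26) − (0.8030)(4.06) = 3.370 kg·m²·rev/s.
Combined I = 0.7160 + 0.8030 = 1.519 kg·m².
ω_f = L / I = 3.370 / 1.519 = 2.219 rev/s.

|ω_f| ≈ 2.22 rev/s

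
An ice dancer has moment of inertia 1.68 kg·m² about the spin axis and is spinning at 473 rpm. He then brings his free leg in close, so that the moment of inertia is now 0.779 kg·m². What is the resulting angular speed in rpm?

No external torque acts about the spin axis, so angular momentum is conserved.
ω₂ = I₁ω₁ / I₂ = (1.680)(473 rpm) / (0.7790) = 1020 rpm.

ω₂ ≈ 1020 rpm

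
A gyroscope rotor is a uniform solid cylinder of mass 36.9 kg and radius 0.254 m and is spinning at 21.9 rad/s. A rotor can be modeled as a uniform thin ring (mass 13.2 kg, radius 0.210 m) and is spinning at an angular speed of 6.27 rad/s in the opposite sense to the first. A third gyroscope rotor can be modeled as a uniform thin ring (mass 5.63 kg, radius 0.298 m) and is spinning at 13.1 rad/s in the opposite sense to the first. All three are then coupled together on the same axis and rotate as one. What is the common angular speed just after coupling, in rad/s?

No external torque acts about the common axis, so total angular momentum is conserved.
Moments of inertia: I_A = ½(36.9)(0.254)² = 1.190 kg·m²; I_B = (13.2)(0.210)² = 0.5821 kg·m²; I_C = (5.63)(0.298)² = 0.5000 kg·m².
Taking A's sense as positive: L = (1.190)(21.9) − (0.5821)(6.27) − (0.5000)(13.1) = 15.87 kg·m²·rad/s.
Combined I = 1.190 + 0.5821 + 0.5000 = 2.272 kg·m².
ω_f = L / I = 15.87 / 2.272 = 6.983 rad/s.

|ω_f| ≈ 6.98 rad/s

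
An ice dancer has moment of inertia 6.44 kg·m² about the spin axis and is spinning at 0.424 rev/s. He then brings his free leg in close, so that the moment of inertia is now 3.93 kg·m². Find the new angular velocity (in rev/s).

ω₂ ≈ 0.695 rev/s

Angular momentum about the spin axis is conserved since the torque about it is zero.
ω₂ = I₁ω₁ / I₂ = (6.440)(0.424 rev/s) / (3.930) = 0.6948 rev/s.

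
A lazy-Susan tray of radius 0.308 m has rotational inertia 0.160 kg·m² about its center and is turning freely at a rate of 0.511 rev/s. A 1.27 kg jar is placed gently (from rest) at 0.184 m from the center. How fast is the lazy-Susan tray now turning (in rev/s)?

ω_f ≈ 0.403 rev/s

No external torque acts about the center; L_before = L_after.
Added inertia Σmr² = (1.27)(0.184)² = 0.04300 kg·m²; I_f = 0.1600 + 0.04300 = 0.2030 kg·m².
ω_f = I_p ω_i / I_f = (0.1600)(0.511) / 0.2030 = 0.4028 rev/s.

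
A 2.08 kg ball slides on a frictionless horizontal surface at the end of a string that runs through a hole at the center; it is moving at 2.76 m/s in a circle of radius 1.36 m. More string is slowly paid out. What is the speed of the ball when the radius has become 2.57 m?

The only horizontal force on the mass is along the cord (radial), so it exerts no torque about the hole and angular momentum m v r is conserved.
v₂ = v₁ r₁ / r₂ = (2.76)(1.36) / (2.57) = 1.461 m/s.

v₂ ≈ 1.46 m/s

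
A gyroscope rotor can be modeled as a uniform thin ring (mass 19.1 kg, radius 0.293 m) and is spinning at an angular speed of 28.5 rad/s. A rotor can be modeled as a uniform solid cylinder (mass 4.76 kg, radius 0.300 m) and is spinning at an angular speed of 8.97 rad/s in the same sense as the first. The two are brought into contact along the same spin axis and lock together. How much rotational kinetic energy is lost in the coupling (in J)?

ΔKE lost ≈ 36.1 J

The coupling torques are internal; angular momentum about the shared axis is conserved.
Moments of inertia: I_A = (19.1)(0.293)² = 1.640 kg·m²; I_B = ½(4.76)(0.300)² = 0.2142 kg·m².
Taking A's sense as positive: L = (1.640)(28.5) + (0.2142)(8.97) = 48.65 kg·m²·rad/s.
Combined I = 1.640 + 0.2142 = 1.854 kg·m².
ω_f = L / I = 48.65 / 1.854 = 26.24 rad/s.
KE_i = ½ΣIω² = 674.5 J; KE_f = ½(1.854)(26.24)² = 638.4 J.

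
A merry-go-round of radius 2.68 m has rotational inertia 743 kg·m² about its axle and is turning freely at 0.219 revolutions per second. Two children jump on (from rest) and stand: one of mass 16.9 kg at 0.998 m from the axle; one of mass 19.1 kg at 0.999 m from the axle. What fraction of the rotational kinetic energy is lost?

fraction ≈ 0.0461

The added mass arrives with no angular momentum about the axle, and any external torque about the axle is negligible, so the system's angular momentum is conserved.
Added inertia Σmr² = (16.9)(0.998)² + (19.1)(0.999)² = 35.89 kg·m²; I_f = 743.0 + 35.89 = 778.9 kg·m².
ω_f = I_p ω_i / I_f = (743.0)(0.219) / 778.9 = 0.2089 rev/s.
KE_i = ½(743.0)(1.376 rad/s)² = 703.4 J; KE_f = ½(778.9)(1.313)² = 671.0 J.
Fraction lost = 0.04608.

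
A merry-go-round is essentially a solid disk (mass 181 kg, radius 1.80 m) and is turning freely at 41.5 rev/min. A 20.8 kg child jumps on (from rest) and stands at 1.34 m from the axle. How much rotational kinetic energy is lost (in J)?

The added mass arrives with no angular momentum about the axle, and any external torque about the axle is negligible, so the system's angular momentum is conserved.
I_p = ½(181)(1.80)² = 293.2 kg·m².
Added inertia Σmr² = (20.8)(1.34)² = 37.35 kg·m²; I_f = 293.2 + 37.35 = 330.6 kg·m².
ω_f = I_p ω_i / I_f = (293.2)(41.5) / 330.6 = 36.81 rpm.
KE_i = ½(293.2)(4.346 rad/s)² = 2769 J; KE_f = ½(330.6)(3.855)² = 2456 J.

energy lost ≈ 313 J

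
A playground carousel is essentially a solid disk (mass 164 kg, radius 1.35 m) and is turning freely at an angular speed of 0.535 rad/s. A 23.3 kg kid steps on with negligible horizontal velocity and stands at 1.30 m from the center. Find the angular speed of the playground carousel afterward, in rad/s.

ω_f ≈ 0.423 rad/s

No external torque acts about the center; L_before = L_after.
I_p = ½(164)(1.35)² = 149.4 kg·m².
Added inertia Σmr² = (23.3)(1.30)² = 39.38 kg·m²; I_f = 149.4 + 39.38 = 188.8 kg·m².
ω_f = I_p ω_i / I_f = (149.4)(0.535) / 188.8 = 0.4234 rad/s.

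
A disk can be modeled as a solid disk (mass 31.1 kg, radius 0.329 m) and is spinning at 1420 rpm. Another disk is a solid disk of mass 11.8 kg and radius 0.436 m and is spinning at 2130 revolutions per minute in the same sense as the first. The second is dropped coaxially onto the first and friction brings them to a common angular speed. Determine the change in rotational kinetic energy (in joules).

The coupling torques are internal; angular momentum about the shared axis is conserved.
Moments of inertia: I_A = ½(31.1)(0.329)² = 1.683 kg·m²; I_B = ½(11.8)(0.436)² = 1.122 kg·m².
Taking A's sense as positive: L = (1.683)(1420) + (1.122)(2130) = 4779 kg·m²·rpm.
Combined I = 1.683 + 1.122 = 2.805 kg·m².
ω_f = L / I = 4779 / 2.805 = 1704 rpm.
KE_i = ½ΣIω² = 46510 J; KE_f = ½(2.805)(178.4)² = 44650 J.

ΔKE ≈ -1860 J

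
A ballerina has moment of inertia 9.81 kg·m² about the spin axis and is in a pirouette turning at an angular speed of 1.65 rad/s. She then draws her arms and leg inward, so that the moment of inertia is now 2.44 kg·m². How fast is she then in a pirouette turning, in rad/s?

ω₂ ≈ 6.63 rad/s

No external torque acts about the spin axis, so angular momentum is conserved.
ω₂ = I₁ω₁ / I₂ = (9.810)(1.65 rad/s) / (2.440) = 6.634 rad/s.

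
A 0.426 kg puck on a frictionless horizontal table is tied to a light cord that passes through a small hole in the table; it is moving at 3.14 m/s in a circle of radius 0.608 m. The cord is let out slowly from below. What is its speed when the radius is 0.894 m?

Central (radial) force ⇒ zero torque about the center ⇒ m v r is constant.
v₂ = v₁ r₁ / r₂ = (3.14)(0.608) / (0.894) = 2.135 m/s.

v₂ ≈ 2.14 m/s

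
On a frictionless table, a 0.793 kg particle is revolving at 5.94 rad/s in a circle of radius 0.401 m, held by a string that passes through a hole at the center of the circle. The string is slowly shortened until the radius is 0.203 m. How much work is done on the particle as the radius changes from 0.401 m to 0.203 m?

W ≈ 6.53 J

The constraining force is radial, so m r² ω about the center is conserved.
ω₂ = ω₁ (r₁/r₂)² = (5.94)(0.401/0.203)² = 23.18 rad/s.
W = ΔKE = ½m(v₂² − v₁²) = 6.529 J.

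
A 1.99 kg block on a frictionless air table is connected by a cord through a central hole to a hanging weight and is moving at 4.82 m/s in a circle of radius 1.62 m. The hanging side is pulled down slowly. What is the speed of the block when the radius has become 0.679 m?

Central (radial) force ⇒ zero torque about the center ⇒ m v r is constant.
v₂ = v₁ r₁ / r₂ = (4.82)(1.62) / (0.679) = 11.50 m/s.

v₂ ≈ 11.5 m/s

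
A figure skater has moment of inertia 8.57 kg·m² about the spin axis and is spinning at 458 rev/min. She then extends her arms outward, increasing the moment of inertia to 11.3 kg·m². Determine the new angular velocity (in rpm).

ω₂ ≈ 347 rpm

No external torque acts about the spin axis, so angular momentum is conserved.
ω₂ = I₁ω₁ / I₂ = (8.570)(458 rpm) / (11.30) = 347.4 rpm.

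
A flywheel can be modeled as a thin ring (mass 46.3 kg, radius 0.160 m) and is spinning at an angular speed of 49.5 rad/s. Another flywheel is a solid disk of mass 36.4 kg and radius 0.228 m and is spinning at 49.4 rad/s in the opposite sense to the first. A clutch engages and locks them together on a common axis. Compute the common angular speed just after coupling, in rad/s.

|ω_f| ≈ 5.60 rad/s

No external torque acts about the common axis, so total angular momentum is conserved.
Moments of inertia: I_A = (46.3)(0.160)² = 1.185 kg·m²; I_B = ½(36.4)(0.228)² = 0.9461 kg·m².
Taking A's sense as positive: L = (1.185)(49.5) − (0.9461)(49.4) = 11.93 kg·m²·rad/s.
Combined I = 1.185 + 0.9461 = 2.131 kg·m².
ω_f = L / I = 11.93 / 2.131 = 5.599 rad/s.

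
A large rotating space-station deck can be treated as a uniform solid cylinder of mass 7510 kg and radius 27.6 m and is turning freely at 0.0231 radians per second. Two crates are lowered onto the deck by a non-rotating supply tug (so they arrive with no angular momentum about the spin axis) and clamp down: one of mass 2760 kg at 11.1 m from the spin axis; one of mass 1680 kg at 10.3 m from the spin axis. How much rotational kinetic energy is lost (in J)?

No external torque acts about the spin axis; L_before = L_after.
I_p = ½(7510)(27.6)² = 2.860e+06 kg·m².
Added inertia Σmr² = (2760)(11.1)² + (1680)(10.3)² = 5.183e+05 kg·m²; I_f = 2.860e+06 + 5.183e+05 = 3.379e+06 kg·m².
ω_f = I_p ω_i / I_f = (2.860e+06)(0.0231) / 3.379e+06 = 0.01956 rad/s.
KE_i = ½(2.860e+06)(0.02310 rad/s)² = 763.2 J; KE_f = ½(3.379e+06)(0.01956)² = 646.1 J.

energy lost ≈ 117 J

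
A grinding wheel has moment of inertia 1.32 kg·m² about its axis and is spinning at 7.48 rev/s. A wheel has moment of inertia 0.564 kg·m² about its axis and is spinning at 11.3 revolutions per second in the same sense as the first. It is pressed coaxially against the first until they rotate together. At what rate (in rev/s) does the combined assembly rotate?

|ω_f| ≈ 8.62 rev/s

The coupling torques are internal; angular momentum about the shared axis is conserved.
Taking A's sense as positive: L = (1.320)(7.48) + (0.5640)(11.3) = 16.25 kg·m²·rev/s.
Combined I = 1.320 + 0.5640 = 1.884 kg·m².
ω_f = L / I = 16.25 / 1.884 = 8.624 rev/s.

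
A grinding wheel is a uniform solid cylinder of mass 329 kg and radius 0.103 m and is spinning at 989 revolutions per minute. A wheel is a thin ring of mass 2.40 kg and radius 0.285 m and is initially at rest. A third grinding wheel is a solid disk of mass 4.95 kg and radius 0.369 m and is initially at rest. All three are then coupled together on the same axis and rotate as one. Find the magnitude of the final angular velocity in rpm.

|ω_f| ≈ 758 rpm

The coupling torques are internal; angular momentum about the shared axis is conserved.
Moments of inertia: I_A = ½(329)(0.103)² = 1.745 kg·m²; I_B = (2.40)(0.285)² = 0.1949 kg·m²; I_C = ½(4.95)(0.369)² = 0.3370 kg·m².
Taking A's sense as positive: L = (1.745)(989) = 1726 kg·m²·rpm.
Combined I = 1.745 + 0.1949 + 0.3370 = 2.277 kg·m².
ω_f = L / I = 1726 / 2.277 = 758.0 rpm.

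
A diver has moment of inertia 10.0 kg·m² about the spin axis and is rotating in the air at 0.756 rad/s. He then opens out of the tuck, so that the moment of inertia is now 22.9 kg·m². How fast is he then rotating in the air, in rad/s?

With no external torque about the axis, L is conserved: I₁ω₁ = I₂ω₂.
ω₂ = I₁ω₁ / I₂ = (10.00)(0.756 rad/s) / (22.90) = 0.3301 rad/s.

ω₂ ≈ 0.330 rad/s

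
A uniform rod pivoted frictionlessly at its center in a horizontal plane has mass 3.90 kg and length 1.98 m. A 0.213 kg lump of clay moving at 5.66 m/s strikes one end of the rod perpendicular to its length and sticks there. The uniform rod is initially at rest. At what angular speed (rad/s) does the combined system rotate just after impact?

About the pivot the impulsive forces during the collision are internal, so angular momentum about that axis is conserved.
I_p = (1/12)(3.90)(1.98)² = 1.274 kg·m². Taking the sense of the lump of clay's angular momentum as positive, L_{lump} = m v R = (0.213)(5.66)(1.98/2) = 1.194 kg·m²/s.
L_i = 0 + 1.194 = 1.194 kg·m²/s.
After sticking, I_f = I_p + m R² = 1.274 + (0.213)(1.98/2)² = 1.483 kg·m².
ω_f = L_i / I_f = 1.194 / 1.483 = 0.8049 rad/s.

|ω_f| ≈ 0.805 rad/s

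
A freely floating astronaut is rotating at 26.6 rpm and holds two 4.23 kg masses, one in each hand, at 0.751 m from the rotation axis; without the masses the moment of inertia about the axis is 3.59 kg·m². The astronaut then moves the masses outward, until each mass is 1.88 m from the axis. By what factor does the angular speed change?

ω₂/ω₁ ≈ 0.250

With no external torque about the axis, L is conserved: I₁ω₁ = I₂ω₂.
I₁ = 3.59 + 2(4.23)(0.751)² = 8.361 kg·m²; I₂ = 3.59 + 2(4.23)(1.88)² = 33.49 kg·m².
ω₂/ω₁ = I₁/I₂ = 8.361 / 33.49 = 0.2497.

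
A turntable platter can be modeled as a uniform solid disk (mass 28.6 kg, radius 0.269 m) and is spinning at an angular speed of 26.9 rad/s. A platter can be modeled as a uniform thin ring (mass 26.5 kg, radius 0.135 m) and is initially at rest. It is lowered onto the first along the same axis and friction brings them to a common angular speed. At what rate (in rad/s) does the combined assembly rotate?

No external torque acts about the common axis, so total angular momentum is conserved.
Moments of inertia: I_A = ½(28.6)(0.269)² = 1.035 kg·m²; I_B = (26.5)(0.135)² = 0.4830 kg·m².
Taking A's sense as positive: L = (1.035)(26.9) = 27.84 kg·m²·rad/s.
Combined I = 1.035 + 0.4830 = 1.518 kg·m².
ω_f = L / I = 27.84 / 1.518 = 18.34 rad/s.

|ω_f| ≈ 18.3 rad/s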